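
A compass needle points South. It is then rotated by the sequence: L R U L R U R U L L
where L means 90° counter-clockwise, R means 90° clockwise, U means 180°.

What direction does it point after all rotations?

Answer: Final heading: West

Derivation:
Start: South
  L (left (90° counter-clockwise)) -> East
  R (right (90° clockwise)) -> South
  U (U-turn (180°)) -> North
  L (left (90° counter-clockwise)) -> West
  R (right (90° clockwise)) -> North
  U (U-turn (180°)) -> South
  R (right (90° clockwise)) -> West
  U (U-turn (180°)) -> East
  L (left (90° counter-clockwise)) -> North
  L (left (90° counter-clockwise)) -> West
Final: West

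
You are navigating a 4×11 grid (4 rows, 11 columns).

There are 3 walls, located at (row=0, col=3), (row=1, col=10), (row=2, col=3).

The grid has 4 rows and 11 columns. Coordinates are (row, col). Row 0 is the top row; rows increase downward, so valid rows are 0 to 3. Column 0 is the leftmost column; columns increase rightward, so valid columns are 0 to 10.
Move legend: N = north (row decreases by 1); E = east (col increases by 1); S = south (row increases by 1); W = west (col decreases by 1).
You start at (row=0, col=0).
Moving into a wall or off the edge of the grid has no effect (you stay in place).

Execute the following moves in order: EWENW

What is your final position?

Start: (row=0, col=0)
  E (east): (row=0, col=0) -> (row=0, col=1)
  W (west): (row=0, col=1) -> (row=0, col=0)
  E (east): (row=0, col=0) -> (row=0, col=1)
  N (north): blocked, stay at (row=0, col=1)
  W (west): (row=0, col=1) -> (row=0, col=0)
Final: (row=0, col=0)

Answer: Final position: (row=0, col=0)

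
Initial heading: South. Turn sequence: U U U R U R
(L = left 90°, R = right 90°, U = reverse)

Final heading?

Answer: Final heading: North

Derivation:
Start: South
  U (U-turn (180°)) -> North
  U (U-turn (180°)) -> South
  U (U-turn (180°)) -> North
  R (right (90° clockwise)) -> East
  U (U-turn (180°)) -> West
  R (right (90° clockwise)) -> North
Final: North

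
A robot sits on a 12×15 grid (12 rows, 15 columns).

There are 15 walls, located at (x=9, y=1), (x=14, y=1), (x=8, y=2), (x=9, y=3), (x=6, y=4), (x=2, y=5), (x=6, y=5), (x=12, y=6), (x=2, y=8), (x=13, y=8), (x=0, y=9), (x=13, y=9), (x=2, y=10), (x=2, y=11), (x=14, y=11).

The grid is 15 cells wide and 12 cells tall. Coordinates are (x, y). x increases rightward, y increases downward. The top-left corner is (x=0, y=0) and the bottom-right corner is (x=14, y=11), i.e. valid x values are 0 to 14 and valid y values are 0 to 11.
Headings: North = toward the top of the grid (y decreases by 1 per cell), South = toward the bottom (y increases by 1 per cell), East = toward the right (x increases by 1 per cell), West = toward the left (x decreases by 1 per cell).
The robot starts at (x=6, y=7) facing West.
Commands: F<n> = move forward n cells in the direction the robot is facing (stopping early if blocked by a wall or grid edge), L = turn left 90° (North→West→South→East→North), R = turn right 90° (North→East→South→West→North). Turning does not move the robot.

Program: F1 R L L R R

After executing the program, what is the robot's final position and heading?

Start: (x=6, y=7), facing West
  F1: move forward 1, now at (x=5, y=7)
  R: turn right, now facing North
  L: turn left, now facing West
  L: turn left, now facing South
  R: turn right, now facing West
  R: turn right, now facing North
Final: (x=5, y=7), facing North

Answer: Final position: (x=5, y=7), facing North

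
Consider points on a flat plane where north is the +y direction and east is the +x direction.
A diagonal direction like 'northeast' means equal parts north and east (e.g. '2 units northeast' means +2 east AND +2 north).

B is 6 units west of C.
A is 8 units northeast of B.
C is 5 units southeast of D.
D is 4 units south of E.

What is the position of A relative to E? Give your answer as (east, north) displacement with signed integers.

Place E at the origin (east=0, north=0).
  D is 4 units south of E: delta (east=+0, north=-4); D at (east=0, north=-4).
  C is 5 units southeast of D: delta (east=+5, north=-5); C at (east=5, north=-9).
  B is 6 units west of C: delta (east=-6, north=+0); B at (east=-1, north=-9).
  A is 8 units northeast of B: delta (east=+8, north=+8); A at (east=7, north=-1).
Therefore A relative to E: (east=7, north=-1).

Answer: A is at (east=7, north=-1) relative to E.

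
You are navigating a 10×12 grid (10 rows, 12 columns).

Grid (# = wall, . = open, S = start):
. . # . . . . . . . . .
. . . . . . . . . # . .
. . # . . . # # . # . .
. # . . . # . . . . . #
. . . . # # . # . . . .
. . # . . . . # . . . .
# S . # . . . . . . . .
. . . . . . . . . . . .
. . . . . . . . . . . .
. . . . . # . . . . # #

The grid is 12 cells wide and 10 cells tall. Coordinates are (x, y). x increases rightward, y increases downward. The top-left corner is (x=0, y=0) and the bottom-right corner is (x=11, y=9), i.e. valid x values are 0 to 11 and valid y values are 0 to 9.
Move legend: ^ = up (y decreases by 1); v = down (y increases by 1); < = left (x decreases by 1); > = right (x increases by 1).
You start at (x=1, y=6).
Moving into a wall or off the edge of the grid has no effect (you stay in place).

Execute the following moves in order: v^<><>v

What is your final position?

Start: (x=1, y=6)
  v (down): (x=1, y=6) -> (x=1, y=7)
  ^ (up): (x=1, y=7) -> (x=1, y=6)
  < (left): blocked, stay at (x=1, y=6)
  > (right): (x=1, y=6) -> (x=2, y=6)
  < (left): (x=2, y=6) -> (x=1, y=6)
  > (right): (x=1, y=6) -> (x=2, y=6)
  v (down): (x=2, y=6) -> (x=2, y=7)
Final: (x=2, y=7)

Answer: Final position: (x=2, y=7)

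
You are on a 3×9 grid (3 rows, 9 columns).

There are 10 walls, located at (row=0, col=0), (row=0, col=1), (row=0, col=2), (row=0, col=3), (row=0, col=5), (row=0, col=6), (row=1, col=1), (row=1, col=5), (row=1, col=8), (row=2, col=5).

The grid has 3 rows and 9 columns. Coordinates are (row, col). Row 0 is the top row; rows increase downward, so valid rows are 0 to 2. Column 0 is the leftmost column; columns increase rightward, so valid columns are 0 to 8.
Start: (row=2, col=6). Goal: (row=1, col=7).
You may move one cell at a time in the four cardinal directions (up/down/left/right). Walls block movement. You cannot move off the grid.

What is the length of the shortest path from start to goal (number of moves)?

Answer: Shortest path length: 2

Derivation:
BFS from (row=2, col=6) until reaching (row=1, col=7):
  Distance 0: (row=2, col=6)
  Distance 1: (row=1, col=6), (row=2, col=7)
  Distance 2: (row=1, col=7), (row=2, col=8)  <- goal reached here
One shortest path (2 moves): (row=2, col=6) -> (row=2, col=7) -> (row=1, col=7)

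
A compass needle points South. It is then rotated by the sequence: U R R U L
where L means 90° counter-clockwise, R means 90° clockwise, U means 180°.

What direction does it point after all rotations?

Start: South
  U (U-turn (180°)) -> North
  R (right (90° clockwise)) -> East
  R (right (90° clockwise)) -> South
  U (U-turn (180°)) -> North
  L (left (90° counter-clockwise)) -> West
Final: West

Answer: Final heading: West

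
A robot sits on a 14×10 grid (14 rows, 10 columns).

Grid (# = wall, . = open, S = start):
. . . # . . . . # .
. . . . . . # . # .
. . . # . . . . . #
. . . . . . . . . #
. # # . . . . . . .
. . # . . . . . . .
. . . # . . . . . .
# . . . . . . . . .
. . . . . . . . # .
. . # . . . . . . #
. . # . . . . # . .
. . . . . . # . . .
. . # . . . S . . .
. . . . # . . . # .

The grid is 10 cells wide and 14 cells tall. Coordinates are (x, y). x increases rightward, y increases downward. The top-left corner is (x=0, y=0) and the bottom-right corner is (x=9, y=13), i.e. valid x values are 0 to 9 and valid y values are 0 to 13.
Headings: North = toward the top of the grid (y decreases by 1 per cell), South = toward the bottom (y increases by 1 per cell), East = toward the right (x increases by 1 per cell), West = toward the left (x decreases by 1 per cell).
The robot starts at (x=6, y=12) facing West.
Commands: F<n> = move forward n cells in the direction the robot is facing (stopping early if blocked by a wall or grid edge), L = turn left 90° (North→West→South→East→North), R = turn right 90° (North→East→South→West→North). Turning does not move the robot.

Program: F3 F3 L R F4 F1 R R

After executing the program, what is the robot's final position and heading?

Answer: Final position: (x=3, y=12), facing East

Derivation:
Start: (x=6, y=12), facing West
  F3: move forward 3, now at (x=3, y=12)
  F3: move forward 0/3 (blocked), now at (x=3, y=12)
  L: turn left, now facing South
  R: turn right, now facing West
  F4: move forward 0/4 (blocked), now at (x=3, y=12)
  F1: move forward 0/1 (blocked), now at (x=3, y=12)
  R: turn right, now facing North
  R: turn right, now facing East
Final: (x=3, y=12), facing East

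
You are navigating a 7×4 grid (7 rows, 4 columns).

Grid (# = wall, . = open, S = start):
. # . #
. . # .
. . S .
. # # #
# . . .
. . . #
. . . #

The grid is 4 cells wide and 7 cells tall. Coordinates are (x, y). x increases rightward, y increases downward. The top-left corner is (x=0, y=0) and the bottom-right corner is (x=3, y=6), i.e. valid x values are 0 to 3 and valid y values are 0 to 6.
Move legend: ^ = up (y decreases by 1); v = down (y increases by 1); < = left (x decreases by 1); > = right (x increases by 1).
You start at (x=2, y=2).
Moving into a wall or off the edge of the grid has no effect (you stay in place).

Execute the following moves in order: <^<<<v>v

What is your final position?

Start: (x=2, y=2)
  < (left): (x=2, y=2) -> (x=1, y=2)
  ^ (up): (x=1, y=2) -> (x=1, y=1)
  < (left): (x=1, y=1) -> (x=0, y=1)
  < (left): blocked, stay at (x=0, y=1)
  < (left): blocked, stay at (x=0, y=1)
  v (down): (x=0, y=1) -> (x=0, y=2)
  > (right): (x=0, y=2) -> (x=1, y=2)
  v (down): blocked, stay at (x=1, y=2)
Final: (x=1, y=2)

Answer: Final position: (x=1, y=2)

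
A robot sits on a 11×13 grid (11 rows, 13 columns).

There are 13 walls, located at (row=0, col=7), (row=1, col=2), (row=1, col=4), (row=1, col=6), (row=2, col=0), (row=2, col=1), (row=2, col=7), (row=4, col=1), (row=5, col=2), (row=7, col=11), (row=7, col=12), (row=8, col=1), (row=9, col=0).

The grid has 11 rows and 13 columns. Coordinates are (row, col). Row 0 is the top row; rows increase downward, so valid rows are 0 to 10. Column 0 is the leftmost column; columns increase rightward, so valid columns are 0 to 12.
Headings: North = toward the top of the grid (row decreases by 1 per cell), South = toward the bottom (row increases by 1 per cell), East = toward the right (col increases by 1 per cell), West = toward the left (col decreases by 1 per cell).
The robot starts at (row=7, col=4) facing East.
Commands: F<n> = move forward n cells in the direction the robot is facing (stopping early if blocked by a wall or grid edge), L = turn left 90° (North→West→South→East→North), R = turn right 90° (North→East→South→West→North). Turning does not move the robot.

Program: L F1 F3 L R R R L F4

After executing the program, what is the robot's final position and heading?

Answer: Final position: (row=3, col=8), facing East

Derivation:
Start: (row=7, col=4), facing East
  L: turn left, now facing North
  F1: move forward 1, now at (row=6, col=4)
  F3: move forward 3, now at (row=3, col=4)
  L: turn left, now facing West
  R: turn right, now facing North
  R: turn right, now facing East
  R: turn right, now facing South
  L: turn left, now facing East
  F4: move forward 4, now at (row=3, col=8)
Final: (row=3, col=8), facing East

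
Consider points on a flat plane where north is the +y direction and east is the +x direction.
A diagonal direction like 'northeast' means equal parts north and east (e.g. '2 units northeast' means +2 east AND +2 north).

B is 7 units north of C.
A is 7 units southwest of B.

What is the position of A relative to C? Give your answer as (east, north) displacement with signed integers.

Answer: A is at (east=-7, north=0) relative to C.

Derivation:
Place C at the origin (east=0, north=0).
  B is 7 units north of C: delta (east=+0, north=+7); B at (east=0, north=7).
  A is 7 units southwest of B: delta (east=-7, north=-7); A at (east=-7, north=0).
Therefore A relative to C: (east=-7, north=0).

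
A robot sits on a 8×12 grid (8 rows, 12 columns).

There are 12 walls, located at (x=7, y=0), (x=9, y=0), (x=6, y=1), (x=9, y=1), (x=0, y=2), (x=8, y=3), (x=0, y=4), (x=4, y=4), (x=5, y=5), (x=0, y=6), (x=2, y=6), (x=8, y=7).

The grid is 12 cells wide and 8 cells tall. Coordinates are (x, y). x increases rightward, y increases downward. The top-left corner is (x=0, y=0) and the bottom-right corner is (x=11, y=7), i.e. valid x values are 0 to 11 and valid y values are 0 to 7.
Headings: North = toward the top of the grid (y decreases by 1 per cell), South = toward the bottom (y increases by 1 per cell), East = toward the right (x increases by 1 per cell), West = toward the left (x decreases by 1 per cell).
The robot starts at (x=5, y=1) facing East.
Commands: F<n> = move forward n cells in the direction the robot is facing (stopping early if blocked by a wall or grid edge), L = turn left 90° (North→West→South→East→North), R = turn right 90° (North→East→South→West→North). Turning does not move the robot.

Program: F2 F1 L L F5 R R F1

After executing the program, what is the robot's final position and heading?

Answer: Final position: (x=1, y=1), facing East

Derivation:
Start: (x=5, y=1), facing East
  F2: move forward 0/2 (blocked), now at (x=5, y=1)
  F1: move forward 0/1 (blocked), now at (x=5, y=1)
  L: turn left, now facing North
  L: turn left, now facing West
  F5: move forward 5, now at (x=0, y=1)
  R: turn right, now facing North
  R: turn right, now facing East
  F1: move forward 1, now at (x=1, y=1)
Final: (x=1, y=1), facing East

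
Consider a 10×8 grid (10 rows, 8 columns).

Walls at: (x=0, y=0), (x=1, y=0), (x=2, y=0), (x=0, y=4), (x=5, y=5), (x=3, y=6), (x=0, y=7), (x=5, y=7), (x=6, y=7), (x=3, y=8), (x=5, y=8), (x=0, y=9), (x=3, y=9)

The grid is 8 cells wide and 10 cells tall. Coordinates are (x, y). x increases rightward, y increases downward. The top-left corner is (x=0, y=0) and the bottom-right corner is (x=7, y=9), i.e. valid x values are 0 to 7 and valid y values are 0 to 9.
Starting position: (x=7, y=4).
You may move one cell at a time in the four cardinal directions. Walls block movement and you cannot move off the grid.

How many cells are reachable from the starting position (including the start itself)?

Answer: Reachable cells: 67

Derivation:
BFS flood-fill from (x=7, y=4):
  Distance 0: (x=7, y=4)
  Distance 1: (x=7, y=3), (x=6, y=4), (x=7, y=5)
  Distance 2: (x=7, y=2), (x=6, y=3), (x=5, y=4), (x=6, y=5), (x=7, y=6)
  Distance 3: (x=7, y=1), (x=6, y=2), (x=5, y=3), (x=4, y=4), (x=6, y=6), (x=7, y=7)
  Distance 4: (x=7, y=0), (x=6, y=1), (x=5, y=2), (x=4, y=3), (x=3, y=4), (x=4, y=5), (x=5, y=6), (x=7, y=8)
  Distance 5: (x=6, y=0), (x=5, y=1), (x=4, y=2), (x=3, y=3), (x=2, y=4), (x=3, y=5), (x=4, y=6), (x=6, y=8), (x=7, y=9)
  Distance 6: (x=5, y=0), (x=4, y=1), (x=3, y=2), (x=2, y=3), (x=1, y=4), (x=2, y=5), (x=4, y=7), (x=6, y=9)
  Distance 7: (x=4, y=0), (x=3, y=1), (x=2, y=2), (x=1, y=3), (x=1, y=5), (x=2, y=6), (x=3, y=7), (x=4, y=8), (x=5, y=9)
  Distance 8: (x=3, y=0), (x=2, y=1), (x=1, y=2), (x=0, y=3), (x=0, y=5), (x=1, y=6), (x=2, y=7), (x=4, y=9)
  Distance 9: (x=1, y=1), (x=0, y=2), (x=0, y=6), (x=1, y=7), (x=2, y=8)
  Distance 10: (x=0, y=1), (x=1, y=8), (x=2, y=9)
  Distance 11: (x=0, y=8), (x=1, y=9)
Total reachable: 67 (grid has 67 open cells total)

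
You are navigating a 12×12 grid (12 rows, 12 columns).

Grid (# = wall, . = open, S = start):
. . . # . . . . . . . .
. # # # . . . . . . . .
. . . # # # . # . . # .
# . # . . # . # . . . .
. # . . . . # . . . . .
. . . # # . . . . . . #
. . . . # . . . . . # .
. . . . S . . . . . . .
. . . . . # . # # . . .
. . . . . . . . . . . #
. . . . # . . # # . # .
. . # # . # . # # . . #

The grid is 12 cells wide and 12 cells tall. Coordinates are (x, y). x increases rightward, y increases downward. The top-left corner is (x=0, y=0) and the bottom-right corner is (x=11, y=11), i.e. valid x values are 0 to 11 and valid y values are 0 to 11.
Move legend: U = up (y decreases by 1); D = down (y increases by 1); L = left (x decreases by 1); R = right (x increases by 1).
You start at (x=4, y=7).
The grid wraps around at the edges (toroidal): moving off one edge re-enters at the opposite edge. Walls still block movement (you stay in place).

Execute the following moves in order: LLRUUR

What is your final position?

Answer: Final position: (x=3, y=6)

Derivation:
Start: (x=4, y=7)
  L (left): (x=4, y=7) -> (x=3, y=7)
  L (left): (x=3, y=7) -> (x=2, y=7)
  R (right): (x=2, y=7) -> (x=3, y=7)
  U (up): (x=3, y=7) -> (x=3, y=6)
  U (up): blocked, stay at (x=3, y=6)
  R (right): blocked, stay at (x=3, y=6)
Final: (x=3, y=6)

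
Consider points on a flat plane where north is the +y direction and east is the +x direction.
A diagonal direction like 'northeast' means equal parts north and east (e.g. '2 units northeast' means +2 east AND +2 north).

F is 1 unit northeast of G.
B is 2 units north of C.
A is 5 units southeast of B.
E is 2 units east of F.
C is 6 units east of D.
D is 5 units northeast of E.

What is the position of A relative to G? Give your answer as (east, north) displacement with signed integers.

Place G at the origin (east=0, north=0).
  F is 1 unit northeast of G: delta (east=+1, north=+1); F at (east=1, north=1).
  E is 2 units east of F: delta (east=+2, north=+0); E at (east=3, north=1).
  D is 5 units northeast of E: delta (east=+5, north=+5); D at (east=8, north=6).
  C is 6 units east of D: delta (east=+6, north=+0); C at (east=14, north=6).
  B is 2 units north of C: delta (east=+0, north=+2); B at (east=14, north=8).
  A is 5 units southeast of B: delta (east=+5, north=-5); A at (east=19, north=3).
Therefore A relative to G: (east=19, north=3).

Answer: A is at (east=19, north=3) relative to G.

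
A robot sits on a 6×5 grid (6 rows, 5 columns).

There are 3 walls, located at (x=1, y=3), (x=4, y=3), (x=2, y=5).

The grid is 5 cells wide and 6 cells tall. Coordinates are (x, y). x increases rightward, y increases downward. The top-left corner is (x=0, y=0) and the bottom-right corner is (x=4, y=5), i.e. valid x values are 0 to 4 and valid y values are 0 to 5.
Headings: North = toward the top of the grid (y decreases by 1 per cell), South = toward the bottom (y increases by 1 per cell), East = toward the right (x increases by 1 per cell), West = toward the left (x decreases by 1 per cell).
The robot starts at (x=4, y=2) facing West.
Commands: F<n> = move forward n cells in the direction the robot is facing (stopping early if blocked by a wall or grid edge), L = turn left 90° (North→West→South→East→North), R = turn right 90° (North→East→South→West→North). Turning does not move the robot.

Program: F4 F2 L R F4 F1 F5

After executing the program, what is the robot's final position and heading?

Answer: Final position: (x=0, y=2), facing West

Derivation:
Start: (x=4, y=2), facing West
  F4: move forward 4, now at (x=0, y=2)
  F2: move forward 0/2 (blocked), now at (x=0, y=2)
  L: turn left, now facing South
  R: turn right, now facing West
  F4: move forward 0/4 (blocked), now at (x=0, y=2)
  F1: move forward 0/1 (blocked), now at (x=0, y=2)
  F5: move forward 0/5 (blocked), now at (x=0, y=2)
Final: (x=0, y=2), facing West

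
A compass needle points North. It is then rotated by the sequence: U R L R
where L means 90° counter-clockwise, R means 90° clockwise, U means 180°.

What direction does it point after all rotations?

Answer: Final heading: West

Derivation:
Start: North
  U (U-turn (180°)) -> South
  R (right (90° clockwise)) -> West
  L (left (90° counter-clockwise)) -> South
  R (right (90° clockwise)) -> West
Final: West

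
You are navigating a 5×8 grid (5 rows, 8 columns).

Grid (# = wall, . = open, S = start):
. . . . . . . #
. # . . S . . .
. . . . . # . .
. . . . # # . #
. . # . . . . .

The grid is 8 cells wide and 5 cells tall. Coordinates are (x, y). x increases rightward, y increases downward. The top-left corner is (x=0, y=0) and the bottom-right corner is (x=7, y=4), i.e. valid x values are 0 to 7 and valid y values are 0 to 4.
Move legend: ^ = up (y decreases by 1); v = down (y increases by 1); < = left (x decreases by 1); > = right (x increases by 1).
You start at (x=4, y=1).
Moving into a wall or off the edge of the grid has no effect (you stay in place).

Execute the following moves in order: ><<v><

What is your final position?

Answer: Final position: (x=3, y=2)

Derivation:
Start: (x=4, y=1)
  > (right): (x=4, y=1) -> (x=5, y=1)
  < (left): (x=5, y=1) -> (x=4, y=1)
  < (left): (x=4, y=1) -> (x=3, y=1)
  v (down): (x=3, y=1) -> (x=3, y=2)
  > (right): (x=3, y=2) -> (x=4, y=2)
  < (left): (x=4, y=2) -> (x=3, y=2)
Final: (x=3, y=2)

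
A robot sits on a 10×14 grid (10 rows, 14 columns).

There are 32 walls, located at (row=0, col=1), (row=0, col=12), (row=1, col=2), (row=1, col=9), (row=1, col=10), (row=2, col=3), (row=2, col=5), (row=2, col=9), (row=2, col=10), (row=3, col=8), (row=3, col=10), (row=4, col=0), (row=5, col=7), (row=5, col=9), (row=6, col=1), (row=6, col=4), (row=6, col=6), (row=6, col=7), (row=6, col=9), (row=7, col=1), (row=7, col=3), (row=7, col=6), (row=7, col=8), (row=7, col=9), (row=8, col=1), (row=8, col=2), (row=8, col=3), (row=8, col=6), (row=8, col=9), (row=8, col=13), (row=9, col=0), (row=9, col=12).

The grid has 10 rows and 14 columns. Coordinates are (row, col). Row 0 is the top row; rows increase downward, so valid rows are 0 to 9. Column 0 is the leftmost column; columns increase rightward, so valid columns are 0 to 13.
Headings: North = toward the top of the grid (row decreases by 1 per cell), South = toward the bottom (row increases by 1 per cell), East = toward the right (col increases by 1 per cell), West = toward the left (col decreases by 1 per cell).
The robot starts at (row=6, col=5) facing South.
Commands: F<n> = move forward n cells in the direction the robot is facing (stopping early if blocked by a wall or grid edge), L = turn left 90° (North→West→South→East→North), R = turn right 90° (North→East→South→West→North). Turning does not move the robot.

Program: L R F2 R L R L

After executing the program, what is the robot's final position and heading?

Start: (row=6, col=5), facing South
  L: turn left, now facing East
  R: turn right, now facing South
  F2: move forward 2, now at (row=8, col=5)
  R: turn right, now facing West
  L: turn left, now facing South
  R: turn right, now facing West
  L: turn left, now facing South
Final: (row=8, col=5), facing South

Answer: Final position: (row=8, col=5), facing South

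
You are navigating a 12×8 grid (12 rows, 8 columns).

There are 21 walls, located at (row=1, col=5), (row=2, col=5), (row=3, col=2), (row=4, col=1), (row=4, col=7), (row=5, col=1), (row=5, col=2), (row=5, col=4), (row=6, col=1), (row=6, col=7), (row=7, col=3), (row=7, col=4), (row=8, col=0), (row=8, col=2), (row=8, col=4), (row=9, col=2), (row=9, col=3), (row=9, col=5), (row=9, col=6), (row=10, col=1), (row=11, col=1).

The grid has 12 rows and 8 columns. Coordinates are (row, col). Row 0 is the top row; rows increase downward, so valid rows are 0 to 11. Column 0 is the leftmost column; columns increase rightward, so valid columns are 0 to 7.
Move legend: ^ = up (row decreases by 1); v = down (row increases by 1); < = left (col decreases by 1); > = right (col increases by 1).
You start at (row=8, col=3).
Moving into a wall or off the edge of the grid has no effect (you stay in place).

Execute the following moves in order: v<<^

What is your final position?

Start: (row=8, col=3)
  v (down): blocked, stay at (row=8, col=3)
  < (left): blocked, stay at (row=8, col=3)
  < (left): blocked, stay at (row=8, col=3)
  ^ (up): blocked, stay at (row=8, col=3)
Final: (row=8, col=3)

Answer: Final position: (row=8, col=3)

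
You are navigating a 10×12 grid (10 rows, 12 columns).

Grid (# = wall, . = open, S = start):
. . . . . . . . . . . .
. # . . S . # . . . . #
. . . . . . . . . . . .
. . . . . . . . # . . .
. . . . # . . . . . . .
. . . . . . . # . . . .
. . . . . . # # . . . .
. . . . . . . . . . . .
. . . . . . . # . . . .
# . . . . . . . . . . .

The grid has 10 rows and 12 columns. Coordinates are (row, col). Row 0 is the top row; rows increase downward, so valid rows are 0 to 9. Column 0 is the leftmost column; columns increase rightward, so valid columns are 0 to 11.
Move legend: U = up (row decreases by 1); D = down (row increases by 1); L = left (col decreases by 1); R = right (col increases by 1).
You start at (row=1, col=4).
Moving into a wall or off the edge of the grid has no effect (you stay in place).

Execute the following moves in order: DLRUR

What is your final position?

Start: (row=1, col=4)
  D (down): (row=1, col=4) -> (row=2, col=4)
  L (left): (row=2, col=4) -> (row=2, col=3)
  R (right): (row=2, col=3) -> (row=2, col=4)
  U (up): (row=2, col=4) -> (row=1, col=4)
  R (right): (row=1, col=4) -> (row=1, col=5)
Final: (row=1, col=5)

Answer: Final position: (row=1, col=5)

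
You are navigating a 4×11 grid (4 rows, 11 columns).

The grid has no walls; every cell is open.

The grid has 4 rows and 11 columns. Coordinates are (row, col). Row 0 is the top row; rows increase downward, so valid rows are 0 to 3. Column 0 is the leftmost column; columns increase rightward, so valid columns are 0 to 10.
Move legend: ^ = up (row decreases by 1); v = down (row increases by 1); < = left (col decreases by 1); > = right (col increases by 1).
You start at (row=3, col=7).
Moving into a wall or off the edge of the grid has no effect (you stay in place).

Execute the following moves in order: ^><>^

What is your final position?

Answer: Final position: (row=1, col=8)

Derivation:
Start: (row=3, col=7)
  ^ (up): (row=3, col=7) -> (row=2, col=7)
  > (right): (row=2, col=7) -> (row=2, col=8)
  < (left): (row=2, col=8) -> (row=2, col=7)
  > (right): (row=2, col=7) -> (row=2, col=8)
  ^ (up): (row=2, col=8) -> (row=1, col=8)
Final: (row=1, col=8)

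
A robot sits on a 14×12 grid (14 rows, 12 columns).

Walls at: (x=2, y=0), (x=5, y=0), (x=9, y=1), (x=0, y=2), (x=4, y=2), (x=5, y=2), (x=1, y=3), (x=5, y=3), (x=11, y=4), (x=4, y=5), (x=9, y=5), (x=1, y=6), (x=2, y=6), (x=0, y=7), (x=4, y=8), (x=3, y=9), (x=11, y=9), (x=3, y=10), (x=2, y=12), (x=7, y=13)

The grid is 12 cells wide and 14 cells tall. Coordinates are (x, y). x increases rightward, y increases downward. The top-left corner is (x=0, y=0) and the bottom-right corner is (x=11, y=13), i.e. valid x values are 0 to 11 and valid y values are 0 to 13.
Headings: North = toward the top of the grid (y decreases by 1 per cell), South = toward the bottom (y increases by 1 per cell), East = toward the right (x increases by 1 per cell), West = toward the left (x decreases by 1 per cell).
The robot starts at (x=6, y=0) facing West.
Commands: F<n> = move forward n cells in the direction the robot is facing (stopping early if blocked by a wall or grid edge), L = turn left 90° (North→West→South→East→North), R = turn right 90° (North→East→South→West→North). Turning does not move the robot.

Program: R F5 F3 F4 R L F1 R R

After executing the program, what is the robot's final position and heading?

Answer: Final position: (x=6, y=0), facing South

Derivation:
Start: (x=6, y=0), facing West
  R: turn right, now facing North
  F5: move forward 0/5 (blocked), now at (x=6, y=0)
  F3: move forward 0/3 (blocked), now at (x=6, y=0)
  F4: move forward 0/4 (blocked), now at (x=6, y=0)
  R: turn right, now facing East
  L: turn left, now facing North
  F1: move forward 0/1 (blocked), now at (x=6, y=0)
  R: turn right, now facing East
  R: turn right, now facing South
Final: (x=6, y=0), facing South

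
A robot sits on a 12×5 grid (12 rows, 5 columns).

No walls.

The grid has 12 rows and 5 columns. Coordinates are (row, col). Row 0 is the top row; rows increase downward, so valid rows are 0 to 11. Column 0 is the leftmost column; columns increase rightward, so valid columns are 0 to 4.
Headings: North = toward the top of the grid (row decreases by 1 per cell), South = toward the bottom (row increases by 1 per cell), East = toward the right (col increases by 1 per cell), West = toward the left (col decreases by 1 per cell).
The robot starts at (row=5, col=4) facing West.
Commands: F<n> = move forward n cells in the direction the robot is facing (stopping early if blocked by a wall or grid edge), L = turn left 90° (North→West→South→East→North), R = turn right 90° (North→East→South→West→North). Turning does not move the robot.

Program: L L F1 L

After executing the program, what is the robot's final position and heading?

Answer: Final position: (row=5, col=4), facing North

Derivation:
Start: (row=5, col=4), facing West
  L: turn left, now facing South
  L: turn left, now facing East
  F1: move forward 0/1 (blocked), now at (row=5, col=4)
  L: turn left, now facing North
Final: (row=5, col=4), facing North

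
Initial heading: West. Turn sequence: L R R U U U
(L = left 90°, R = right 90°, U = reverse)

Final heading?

Answer: Final heading: South

Derivation:
Start: West
  L (left (90° counter-clockwise)) -> South
  R (right (90° clockwise)) -> West
  R (right (90° clockwise)) -> North
  U (U-turn (180°)) -> South
  U (U-turn (180°)) -> North
  U (U-turn (180°)) -> South
Final: South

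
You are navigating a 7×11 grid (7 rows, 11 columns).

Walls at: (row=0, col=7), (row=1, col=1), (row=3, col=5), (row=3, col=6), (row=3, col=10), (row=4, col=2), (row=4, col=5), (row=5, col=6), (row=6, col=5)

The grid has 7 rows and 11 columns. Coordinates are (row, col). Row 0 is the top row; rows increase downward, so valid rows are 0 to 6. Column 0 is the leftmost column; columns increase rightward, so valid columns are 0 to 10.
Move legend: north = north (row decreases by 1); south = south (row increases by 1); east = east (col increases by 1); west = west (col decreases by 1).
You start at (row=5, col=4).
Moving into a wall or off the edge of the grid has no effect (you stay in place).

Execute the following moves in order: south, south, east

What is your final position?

Answer: Final position: (row=6, col=4)

Derivation:
Start: (row=5, col=4)
  south (south): (row=5, col=4) -> (row=6, col=4)
  south (south): blocked, stay at (row=6, col=4)
  east (east): blocked, stay at (row=6, col=4)
Final: (row=6, col=4)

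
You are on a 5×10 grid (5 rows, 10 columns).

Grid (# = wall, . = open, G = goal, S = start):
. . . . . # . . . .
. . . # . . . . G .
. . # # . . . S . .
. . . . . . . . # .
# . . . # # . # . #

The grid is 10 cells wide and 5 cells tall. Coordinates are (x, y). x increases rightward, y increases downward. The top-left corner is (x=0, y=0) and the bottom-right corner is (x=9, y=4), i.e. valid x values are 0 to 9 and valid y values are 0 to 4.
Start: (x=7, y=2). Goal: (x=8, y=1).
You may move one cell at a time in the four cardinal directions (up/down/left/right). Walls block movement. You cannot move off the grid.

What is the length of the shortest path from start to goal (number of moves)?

Answer: Shortest path length: 2

Derivation:
BFS from (x=7, y=2) until reaching (x=8, y=1):
  Distance 0: (x=7, y=2)
  Distance 1: (x=7, y=1), (x=6, y=2), (x=8, y=2), (x=7, y=3)
  Distance 2: (x=7, y=0), (x=6, y=1), (x=8, y=1), (x=5, y=2), (x=9, y=2), (x=6, y=3)  <- goal reached here
One shortest path (2 moves): (x=7, y=2) -> (x=8, y=2) -> (x=8, y=1)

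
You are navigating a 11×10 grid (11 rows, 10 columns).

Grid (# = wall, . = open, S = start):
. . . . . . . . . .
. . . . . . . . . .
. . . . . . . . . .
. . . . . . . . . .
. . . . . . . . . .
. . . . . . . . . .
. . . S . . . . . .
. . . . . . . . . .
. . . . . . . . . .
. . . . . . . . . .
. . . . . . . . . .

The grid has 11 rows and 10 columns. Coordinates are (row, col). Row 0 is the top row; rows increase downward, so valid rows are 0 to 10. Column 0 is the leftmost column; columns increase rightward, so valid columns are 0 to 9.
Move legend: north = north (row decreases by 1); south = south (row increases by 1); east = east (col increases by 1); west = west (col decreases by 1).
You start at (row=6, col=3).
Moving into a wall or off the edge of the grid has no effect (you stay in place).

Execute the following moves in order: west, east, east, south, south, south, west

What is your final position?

Answer: Final position: (row=9, col=3)

Derivation:
Start: (row=6, col=3)
  west (west): (row=6, col=3) -> (row=6, col=2)
  east (east): (row=6, col=2) -> (row=6, col=3)
  east (east): (row=6, col=3) -> (row=6, col=4)
  south (south): (row=6, col=4) -> (row=7, col=4)
  south (south): (row=7, col=4) -> (row=8, col=4)
  south (south): (row=8, col=4) -> (row=9, col=4)
  west (west): (row=9, col=4) -> (row=9, col=3)
Final: (row=9, col=3)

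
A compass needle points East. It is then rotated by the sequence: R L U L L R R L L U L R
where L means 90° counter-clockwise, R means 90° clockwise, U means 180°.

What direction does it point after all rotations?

Start: East
  R (right (90° clockwise)) -> South
  L (left (90° counter-clockwise)) -> East
  U (U-turn (180°)) -> West
  L (left (90° counter-clockwise)) -> South
  L (left (90° counter-clockwise)) -> East
  R (right (90° clockwise)) -> South
  R (right (90° clockwise)) -> West
  L (left (90° counter-clockwise)) -> South
  L (left (90° counter-clockwise)) -> East
  U (U-turn (180°)) -> West
  L (left (90° counter-clockwise)) -> South
  R (right (90° clockwise)) -> West
Final: West

Answer: Final heading: West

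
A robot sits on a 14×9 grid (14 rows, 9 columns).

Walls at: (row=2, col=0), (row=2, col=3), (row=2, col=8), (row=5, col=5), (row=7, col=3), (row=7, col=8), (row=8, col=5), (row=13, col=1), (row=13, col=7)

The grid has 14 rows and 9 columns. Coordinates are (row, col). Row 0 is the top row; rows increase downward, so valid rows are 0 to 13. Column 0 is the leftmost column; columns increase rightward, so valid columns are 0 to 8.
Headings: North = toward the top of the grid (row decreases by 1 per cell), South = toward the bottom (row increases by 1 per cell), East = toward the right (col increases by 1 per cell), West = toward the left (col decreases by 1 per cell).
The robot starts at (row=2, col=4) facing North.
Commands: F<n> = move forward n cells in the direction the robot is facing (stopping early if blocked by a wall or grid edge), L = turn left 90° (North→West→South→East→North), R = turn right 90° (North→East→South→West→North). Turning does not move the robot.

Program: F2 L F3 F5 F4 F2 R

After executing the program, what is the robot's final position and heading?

Start: (row=2, col=4), facing North
  F2: move forward 2, now at (row=0, col=4)
  L: turn left, now facing West
  F3: move forward 3, now at (row=0, col=1)
  F5: move forward 1/5 (blocked), now at (row=0, col=0)
  F4: move forward 0/4 (blocked), now at (row=0, col=0)
  F2: move forward 0/2 (blocked), now at (row=0, col=0)
  R: turn right, now facing North
Final: (row=0, col=0), facing North

Answer: Final position: (row=0, col=0), facing North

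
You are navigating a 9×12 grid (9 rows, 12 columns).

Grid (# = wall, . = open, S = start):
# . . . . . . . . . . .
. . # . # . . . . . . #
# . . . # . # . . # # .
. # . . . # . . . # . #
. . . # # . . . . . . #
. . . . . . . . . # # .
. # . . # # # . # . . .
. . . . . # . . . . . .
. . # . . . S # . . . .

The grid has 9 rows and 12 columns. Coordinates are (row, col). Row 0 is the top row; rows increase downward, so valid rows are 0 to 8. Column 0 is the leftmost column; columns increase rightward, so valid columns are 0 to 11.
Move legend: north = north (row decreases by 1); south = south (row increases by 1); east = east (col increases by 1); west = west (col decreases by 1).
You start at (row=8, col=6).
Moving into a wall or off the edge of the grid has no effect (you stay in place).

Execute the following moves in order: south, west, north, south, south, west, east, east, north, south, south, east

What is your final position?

Answer: Final position: (row=8, col=6)

Derivation:
Start: (row=8, col=6)
  south (south): blocked, stay at (row=8, col=6)
  west (west): (row=8, col=6) -> (row=8, col=5)
  north (north): blocked, stay at (row=8, col=5)
  south (south): blocked, stay at (row=8, col=5)
  south (south): blocked, stay at (row=8, col=5)
  west (west): (row=8, col=5) -> (row=8, col=4)
  east (east): (row=8, col=4) -> (row=8, col=5)
  east (east): (row=8, col=5) -> (row=8, col=6)
  north (north): (row=8, col=6) -> (row=7, col=6)
  south (south): (row=7, col=6) -> (row=8, col=6)
  south (south): blocked, stay at (row=8, col=6)
  east (east): blocked, stay at (row=8, col=6)
Final: (row=8, col=6)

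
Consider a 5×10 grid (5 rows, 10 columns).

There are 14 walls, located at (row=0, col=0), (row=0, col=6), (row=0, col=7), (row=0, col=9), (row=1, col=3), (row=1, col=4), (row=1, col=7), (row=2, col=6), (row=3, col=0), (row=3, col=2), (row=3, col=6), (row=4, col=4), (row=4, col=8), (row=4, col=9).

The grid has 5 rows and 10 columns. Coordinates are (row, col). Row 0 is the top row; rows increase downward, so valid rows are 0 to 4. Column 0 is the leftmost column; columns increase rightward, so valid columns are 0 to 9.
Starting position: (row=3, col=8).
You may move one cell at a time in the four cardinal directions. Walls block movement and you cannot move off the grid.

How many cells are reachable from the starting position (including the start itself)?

BFS flood-fill from (row=3, col=8):
  Distance 0: (row=3, col=8)
  Distance 1: (row=2, col=8), (row=3, col=7), (row=3, col=9)
  Distance 2: (row=1, col=8), (row=2, col=7), (row=2, col=9), (row=4, col=7)
  Distance 3: (row=0, col=8), (row=1, col=9), (row=4, col=6)
  Distance 4: (row=4, col=5)
  Distance 5: (row=3, col=5)
  Distance 6: (row=2, col=5), (row=3, col=4)
  Distance 7: (row=1, col=5), (row=2, col=4), (row=3, col=3)
  Distance 8: (row=0, col=5), (row=1, col=6), (row=2, col=3), (row=4, col=3)
  Distance 9: (row=0, col=4), (row=2, col=2), (row=4, col=2)
  Distance 10: (row=0, col=3), (row=1, col=2), (row=2, col=1), (row=4, col=1)
  Distance 11: (row=0, col=2), (row=1, col=1), (row=2, col=0), (row=3, col=1), (row=4, col=0)
  Distance 12: (row=0, col=1), (row=1, col=0)
Total reachable: 36 (grid has 36 open cells total)

Answer: Reachable cells: 36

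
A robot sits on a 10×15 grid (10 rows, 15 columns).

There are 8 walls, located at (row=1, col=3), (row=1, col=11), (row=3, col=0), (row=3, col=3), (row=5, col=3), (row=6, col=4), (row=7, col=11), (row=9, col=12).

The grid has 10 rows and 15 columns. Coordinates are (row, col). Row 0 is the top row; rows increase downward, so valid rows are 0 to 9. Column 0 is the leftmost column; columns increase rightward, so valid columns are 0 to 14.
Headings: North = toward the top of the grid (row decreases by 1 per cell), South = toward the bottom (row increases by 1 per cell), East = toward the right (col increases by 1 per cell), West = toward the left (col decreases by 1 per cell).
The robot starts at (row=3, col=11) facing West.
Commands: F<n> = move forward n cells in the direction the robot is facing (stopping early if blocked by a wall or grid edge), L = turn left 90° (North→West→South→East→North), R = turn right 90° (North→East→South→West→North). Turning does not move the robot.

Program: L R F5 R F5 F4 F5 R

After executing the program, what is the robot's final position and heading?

Start: (row=3, col=11), facing West
  L: turn left, now facing South
  R: turn right, now facing West
  F5: move forward 5, now at (row=3, col=6)
  R: turn right, now facing North
  F5: move forward 3/5 (blocked), now at (row=0, col=6)
  F4: move forward 0/4 (blocked), now at (row=0, col=6)
  F5: move forward 0/5 (blocked), now at (row=0, col=6)
  R: turn right, now facing East
Final: (row=0, col=6), facing East

Answer: Final position: (row=0, col=6), facing East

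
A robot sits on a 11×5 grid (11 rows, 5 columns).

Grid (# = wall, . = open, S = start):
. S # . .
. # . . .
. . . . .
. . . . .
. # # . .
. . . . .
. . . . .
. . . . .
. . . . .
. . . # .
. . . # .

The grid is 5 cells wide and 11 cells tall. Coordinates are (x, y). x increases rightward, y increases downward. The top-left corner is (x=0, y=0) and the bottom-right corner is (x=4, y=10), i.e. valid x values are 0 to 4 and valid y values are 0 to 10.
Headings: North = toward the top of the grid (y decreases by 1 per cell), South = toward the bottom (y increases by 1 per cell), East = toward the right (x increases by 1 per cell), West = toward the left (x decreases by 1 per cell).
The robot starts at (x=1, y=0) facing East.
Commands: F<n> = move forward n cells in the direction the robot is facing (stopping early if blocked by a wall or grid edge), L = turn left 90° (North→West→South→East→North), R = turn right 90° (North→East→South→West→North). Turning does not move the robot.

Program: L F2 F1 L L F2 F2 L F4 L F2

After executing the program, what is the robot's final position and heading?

Start: (x=1, y=0), facing East
  L: turn left, now facing North
  F2: move forward 0/2 (blocked), now at (x=1, y=0)
  F1: move forward 0/1 (blocked), now at (x=1, y=0)
  L: turn left, now facing West
  L: turn left, now facing South
  F2: move forward 0/2 (blocked), now at (x=1, y=0)
  F2: move forward 0/2 (blocked), now at (x=1, y=0)
  L: turn left, now facing East
  F4: move forward 0/4 (blocked), now at (x=1, y=0)
  L: turn left, now facing North
  F2: move forward 0/2 (blocked), now at (x=1, y=0)
Final: (x=1, y=0), facing North

Answer: Final position: (x=1, y=0), facing North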